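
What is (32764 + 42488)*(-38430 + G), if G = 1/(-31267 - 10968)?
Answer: -122140847769852/42235 ≈ -2.8919e+9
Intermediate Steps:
G = -1/42235 (G = 1/(-42235) = -1/42235 ≈ -2.3677e-5)
(32764 + 42488)*(-38430 + G) = (32764 + 42488)*(-38430 - 1/42235) = 75252*(-1623091051/42235) = -122140847769852/42235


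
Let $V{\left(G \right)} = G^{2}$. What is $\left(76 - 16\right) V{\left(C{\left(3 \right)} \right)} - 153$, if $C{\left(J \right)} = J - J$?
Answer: $-153$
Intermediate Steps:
$C{\left(J \right)} = 0$
$\left(76 - 16\right) V{\left(C{\left(3 \right)} \right)} - 153 = \left(76 - 16\right) 0^{2} - 153 = \left(76 - 16\right) 0 - 153 = 60 \cdot 0 - 153 = 0 - 153 = -153$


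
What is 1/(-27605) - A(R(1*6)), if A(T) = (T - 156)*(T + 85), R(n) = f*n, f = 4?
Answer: 397180739/27605 ≈ 14388.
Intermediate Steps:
R(n) = 4*n
A(T) = (-156 + T)*(85 + T)
1/(-27605) - A(R(1*6)) = 1/(-27605) - (-13260 + (4*(1*6))**2 - 284*1*6) = -1/27605 - (-13260 + (4*6)**2 - 284*6) = -1/27605 - (-13260 + 24**2 - 71*24) = -1/27605 - (-13260 + 576 - 1704) = -1/27605 - 1*(-14388) = -1/27605 + 14388 = 397180739/27605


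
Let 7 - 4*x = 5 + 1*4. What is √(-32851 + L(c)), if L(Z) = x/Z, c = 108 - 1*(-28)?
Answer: I*√151903041/68 ≈ 181.25*I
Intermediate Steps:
c = 136 (c = 108 + 28 = 136)
x = -½ (x = 7/4 - (5 + 1*4)/4 = 7/4 - (5 + 4)/4 = 7/4 - ¼*9 = 7/4 - 9/4 = -½ ≈ -0.50000)
L(Z) = -1/(2*Z)
√(-32851 + L(c)) = √(-32851 - ½/136) = √(-32851 - ½*1/136) = √(-32851 - 1/272) = √(-8935473/272) = I*√151903041/68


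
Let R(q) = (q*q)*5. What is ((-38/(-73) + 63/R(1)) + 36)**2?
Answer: 321449041/133225 ≈ 2412.8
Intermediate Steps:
R(q) = 5*q**2 (R(q) = q**2*5 = 5*q**2)
((-38/(-73) + 63/R(1)) + 36)**2 = ((-38/(-73) + 63/((5*1**2))) + 36)**2 = ((-38*(-1/73) + 63/((5*1))) + 36)**2 = ((38/73 + 63/5) + 36)**2 = (4789/365 + 36)**2 = (17929/365)**2 = 321449041/133225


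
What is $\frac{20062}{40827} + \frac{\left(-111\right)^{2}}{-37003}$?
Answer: $\frac{239324719}{1510721481} \approx 0.15842$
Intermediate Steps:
$\frac{20062}{40827} + \frac{\left(-111\right)^{2}}{-37003} = 20062 \cdot \frac{1}{40827} + 12321 \left(- \frac{1}{37003}\right) = \frac{20062}{40827} - \frac{12321}{37003} = \frac{239324719}{1510721481}$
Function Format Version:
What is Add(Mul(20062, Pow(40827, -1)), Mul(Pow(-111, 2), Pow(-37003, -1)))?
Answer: Rational(239324719, 1510721481) ≈ 0.15842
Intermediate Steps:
Add(Mul(20062, Pow(40827, -1)), Mul(Pow(-111, 2), Pow(-37003, -1))) = Add(Mul(20062, Rational(1, 40827)), Mul(12321, Rational(-1, 37003))) = Add(Rational(20062, 40827), Rational(-12321, 37003)) = Rational(239324719, 1510721481)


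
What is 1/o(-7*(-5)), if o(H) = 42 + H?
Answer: 1/77 ≈ 0.012987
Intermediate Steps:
1/o(-7*(-5)) = 1/(42 - 7*(-5)) = 1/(42 + 35) = 1/77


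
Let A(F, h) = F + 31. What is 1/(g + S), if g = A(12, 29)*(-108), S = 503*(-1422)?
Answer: -1/719910 ≈ -1.3891e-6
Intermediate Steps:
A(F, h) = 31 + F
S = -715266
g = -4644 (g = (31 + 12)*(-108) = 43*(-108) = -4644)
1/(g + S) = 1/(-4644 - 715266) = 1/(-719910) = -1/719910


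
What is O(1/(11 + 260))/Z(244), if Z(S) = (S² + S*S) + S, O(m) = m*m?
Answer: 1/8762686356 ≈ 1.1412e-10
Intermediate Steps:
O(m) = m²
Z(S) = S + 2*S² (Z(S) = (S² + S²) + S = 2*S² + S = S + 2*S²)
O(1/(11 + 260))/Z(244) = (1/(11 + 260))²/((244*(1 + 2*244))) = (1/271)²/((244*(1 + 488))) = (1/271)²/((244*489)) = (1/73441)/119316 = (1/73441)*(1/119316) = 1/8762686356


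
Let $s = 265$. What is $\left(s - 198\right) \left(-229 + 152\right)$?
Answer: $-5159$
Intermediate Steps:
$\left(s - 198\right) \left(-229 + 152\right) = \left(265 - 198\right) \left(-229 + 152\right) = 67 \left(-77\right) = -5159$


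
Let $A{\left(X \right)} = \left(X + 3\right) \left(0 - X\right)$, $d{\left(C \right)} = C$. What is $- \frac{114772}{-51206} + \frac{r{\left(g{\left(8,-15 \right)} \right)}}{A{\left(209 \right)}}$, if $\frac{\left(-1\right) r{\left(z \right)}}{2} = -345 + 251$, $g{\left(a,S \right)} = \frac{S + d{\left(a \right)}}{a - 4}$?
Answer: $\frac{634461381}{283604431} \approx 2.2371$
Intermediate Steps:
$g{\left(a,S \right)} = \frac{S + a}{-4 + a}$ ($g{\left(a,S \right)} = \frac{S + a}{a - 4} = \frac{S + a}{-4 + a}$)
$A{\left(X \right)} = - X \left(3 + X\right)$ ($A{\left(X \right)} = \left(3 + X\right) \left(- X\right) = - X \left(3 + X\right)$)
$r{\left(z \right)} = 188$ ($r{\left(z \right)} = - 2 \left(-345 + 251\right) = \left(-2\right) \left(-94\right) = 188$)
$- \frac{114772}{-51206} + \frac{r{\left(g{\left(8,-15 \right)} \right)}}{A{\left(209 \right)}} = - \frac{114772}{-51206} + \frac{188}{\left(-1\right) 209 \left(3 + 209\right)} = \left(-114772\right) \left(- \frac{1}{51206}\right) + \frac{188}{\left(-1\right) 209 \cdot 212} = \frac{57386}{25603} + \frac{188}{-44308} = \frac{57386}{25603} + 188 \left(- \frac{1}{44308}\right) = \frac{57386}{25603} - \frac{47}{11077} = \frac{634461381}{283604431}$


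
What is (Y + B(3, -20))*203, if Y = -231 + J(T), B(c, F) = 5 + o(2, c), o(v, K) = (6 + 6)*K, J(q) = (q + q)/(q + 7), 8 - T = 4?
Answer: -422646/11 ≈ -38422.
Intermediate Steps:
T = 4 (T = 8 - 1*4 = 8 - 4 = 4)
J(q) = 2*q/(7 + q) (J(q) = (2*q)/(7 + q) = 2*q/(7 + q))
o(v, K) = 12*K
B(c, F) = 5 + 12*c
Y = -2533/11 (Y = -231 + 2*4/(7 + 4) = -231 + 2*4/11 = -231 + 2*4*(1/11) = -231 + 8/11 = -2533/11 ≈ -230.27)
(Y + B(3, -20))*203 = (-2533/11 + (5 + 12*3))*203 = (-2533/11 + (5 + 36))*203 = (-2533/11 + 41)*203 = -2082/11*203 = -422646/11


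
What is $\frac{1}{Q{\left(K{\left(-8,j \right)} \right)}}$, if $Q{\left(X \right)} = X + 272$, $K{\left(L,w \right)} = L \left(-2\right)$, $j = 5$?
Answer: $\frac{1}{288} \approx 0.0034722$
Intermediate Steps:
$K{\left(L,w \right)} = - 2 L$
$Q{\left(X \right)} = 272 + X$
$\frac{1}{Q{\left(K{\left(-8,j \right)} \right)}} = \frac{1}{272 - -16} = \frac{1}{272 + 16} = \frac{1}{288}$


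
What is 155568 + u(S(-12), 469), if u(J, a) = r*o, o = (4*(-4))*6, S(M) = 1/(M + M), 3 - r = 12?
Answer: 156432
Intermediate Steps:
r = -9 (r = 3 - 1*12 = 3 - 12 = -9)
S(M) = 1/(2*M)
o = -96 (o = -16*6 = -96)
u(J, a) = 864 (u(J, a) = -9*(-96) = 864)
155568 + u(S(-12), 469) = 155568 + 864 = 156432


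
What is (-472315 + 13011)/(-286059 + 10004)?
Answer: 459304/276055 ≈ 1.6638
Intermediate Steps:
(-472315 + 13011)/(-286059 + 10004) = -459304/(-276055) = -459304*(-1/276055) = 459304/276055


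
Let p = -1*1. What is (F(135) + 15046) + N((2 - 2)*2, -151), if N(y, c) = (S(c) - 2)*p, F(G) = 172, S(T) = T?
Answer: 15371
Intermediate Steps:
p = -1
N(y, c) = 2 - c (N(y, c) = (c - 2)*(-1) = (-2 + c)*(-1) = 2 - c)
(F(135) + 15046) + N((2 - 2)*2, -151) = (172 + 15046) + (2 - 1*(-151)) = 15218 + (2 + 151) = 15218 + 153 = 15371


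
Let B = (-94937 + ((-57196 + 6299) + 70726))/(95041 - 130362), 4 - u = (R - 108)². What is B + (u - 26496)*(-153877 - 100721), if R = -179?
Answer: 88995410938086/3211 ≈ 2.7716e+10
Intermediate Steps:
u = -82365 (u = 4 - (-179 - 108)² = 4 - 1*(-287)² = 4 - 1*82369 = 4 - 82369 = -82365)
B = 6828/3211 (B = (-94937 + (-50897 + 70726))/(-35321) = (-94937 + 19829)*(-1/35321) = -75108*(-1/35321) = 6828/3211 ≈ 2.1264)
B + (u - 26496)*(-153877 - 100721) = 6828/3211 + (-82365 - 26496)*(-153877 - 100721) = 6828/3211 - 108861*(-254598) = 6828/3211 + 27715792878 = 88995410938086/3211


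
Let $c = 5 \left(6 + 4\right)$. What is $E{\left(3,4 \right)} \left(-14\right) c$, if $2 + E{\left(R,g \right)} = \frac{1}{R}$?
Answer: $\frac{3500}{3} \approx 1166.7$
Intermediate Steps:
$E{\left(R,g \right)} = -2 + \frac{1}{R}$
$c = 50$ ($c = 5 \cdot 10 = 50$)
$E{\left(3,4 \right)} \left(-14\right) c = \left(-2 + \frac{1}{3}\right) \left(-14\right) 50 = \left(- \frac{5}{3}\right) \left(-14\right) 50 = \frac{70}{3} \cdot 50 = \frac{3500}{3}$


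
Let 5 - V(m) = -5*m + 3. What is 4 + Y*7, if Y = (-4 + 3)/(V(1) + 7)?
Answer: 7/2 ≈ 3.5000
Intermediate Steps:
V(m) = 2 + 5*m (V(m) = 5 - (-5*m + 3) = 5 - (3 - 5*m) = 5 + (-3 + 5*m) = 2 + 5*m)
Y = -1/14 (Y = (-4 + 3)/((2 + 5*1) + 7) = -1/((2 + 5) + 7) = -1/(7 + 7) = -1/14 ≈ -0.071429)
4 + Y*7 = 4 - 1/14*7 = 4 - ½ = 7/2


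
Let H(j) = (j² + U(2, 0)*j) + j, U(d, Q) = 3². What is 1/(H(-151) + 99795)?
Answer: 1/121086 ≈ 8.2586e-6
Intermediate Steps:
U(d, Q) = 9
H(j) = j² + 10*j (H(j) = (j² + 9*j) + j = j² + 10*j)
1/(H(-151) + 99795) = 1/(-151*(10 - 151) + 99795) = 1/(-151*(-141) + 99795) = 1/(21291 + 99795) = 1/121086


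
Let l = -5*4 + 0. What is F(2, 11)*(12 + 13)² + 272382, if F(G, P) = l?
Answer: 259882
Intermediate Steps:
l = -20 (l = -20 + 0 = -20)
F(G, P) = -20
F(2, 11)*(12 + 13)² + 272382 = -20*(12 + 13)² + 272382 = -20*25² + 272382 = -20*625 + 272382 = -12500 + 272382 = 259882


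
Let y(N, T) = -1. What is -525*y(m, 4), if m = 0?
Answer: 525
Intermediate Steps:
-525*y(m, 4) = -525*(-1) = -1*(-525) = 525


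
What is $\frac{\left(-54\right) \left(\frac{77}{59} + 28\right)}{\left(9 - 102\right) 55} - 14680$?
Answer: $- \frac{1476703478}{100595} \approx -14680.0$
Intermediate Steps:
$\frac{\left(-54\right) \left(\frac{77}{59} + 28\right)}{\left(9 - 102\right) 55} - 14680 = \frac{\left(-54\right) \left(77 \cdot \frac{1}{59} + 28\right)}{\left(-93\right) 55} - 14680 = \frac{\left(-54\right) \left(\frac{77}{59} + 28\right)}{-5115} - 14680 = \left(-54\right) \frac{1729}{59} \left(- \frac{1}{5115}\right) - 14680 = \left(- \frac{93366}{59}\right) \left(- \frac{1}{5115}\right) - 14680 = \frac{31122}{100595} - 14680 = - \frac{1476703478}{100595}$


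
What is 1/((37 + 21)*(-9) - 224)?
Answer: -1/746 ≈ -0.0013405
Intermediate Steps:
1/((37 + 21)*(-9) - 224) = 1/(58*(-9) - 224) = 1/(-522 - 224) = 1/(-746) = -1/746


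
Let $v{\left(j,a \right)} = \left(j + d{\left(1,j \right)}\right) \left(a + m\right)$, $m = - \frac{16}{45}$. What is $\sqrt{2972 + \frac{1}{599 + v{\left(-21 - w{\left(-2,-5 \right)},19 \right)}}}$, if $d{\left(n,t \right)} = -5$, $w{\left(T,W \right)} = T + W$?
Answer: $\frac{\sqrt{360528454142}}{11014} \approx 54.516$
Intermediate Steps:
$m = - \frac{16}{45}$ ($m = \left(-16\right) \frac{1}{45} = - \frac{16}{45} \approx -0.35556$)
$v{\left(j,a \right)} = \left(-5 + j\right) \left(- \frac{16}{45} + a\right)$ ($v{\left(j,a \right)} = \left(j - 5\right) \left(a - \frac{16}{45}\right) = \left(-5 + j\right) \left(- \frac{16}{45} + a\right)$)
$\sqrt{2972 + \frac{1}{599 + v{\left(-21 - w{\left(-2,-5 \right)},19 \right)}}} = \sqrt{2972 + \frac{1}{599 + \left(\frac{16}{9} - 95 - \frac{16 \left(-21 - \left(-2 - 5\right)\right)}{45} + 19 \left(-21 - \left(-2 - 5\right)\right)\right)}} = \sqrt{2972 + \frac{1}{599 + \left(\frac{16}{9} - 95 - \frac{16 \left(-21 - -7\right)}{45} + 19 \left(-21 - -7\right)\right)}} = \sqrt{2972 + \frac{1}{599 + \left(\frac{16}{9} - 95 - \frac{16 \left(-21 + 7\right)}{45} + 19 \left(-21 + 7\right)\right)}} = \sqrt{2972 + \frac{1}{599 + \left(\frac{16}{9} - 95 - - \frac{224}{45} + 19 \left(-14\right)\right)}} = \sqrt{2972 + \frac{1}{599 + \left(\frac{16}{9} - 95 + \frac{224}{45} - 266\right)}} = \sqrt{2972 + \frac{1}{599 - \frac{15941}{45}}} = \sqrt{2972 + \frac{1}{\frac{11014}{45}}} = \sqrt{2972 + \frac{45}{11014}} = \sqrt{\frac{32733653}{11014}} = \frac{\sqrt{360528454142}}{11014}$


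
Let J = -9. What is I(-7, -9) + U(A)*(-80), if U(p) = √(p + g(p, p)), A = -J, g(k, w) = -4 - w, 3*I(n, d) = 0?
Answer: -160*I ≈ -160.0*I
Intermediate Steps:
I(n, d) = 0 (I(n, d) = (⅓)*0 = 0)
A = 9 (A = -1*(-9) = 9)
U(p) = 2*I (U(p) = √(p + (-4 - p)) = √(-4) = 2*I)
I(-7, -9) + U(A)*(-80) = 0 + (2*I)*(-80) = 0 - 160*I = -160*I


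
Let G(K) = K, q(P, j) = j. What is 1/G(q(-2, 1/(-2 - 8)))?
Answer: -10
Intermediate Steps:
1/G(q(-2, 1/(-2 - 8))) = 1/(1/(-2 - 8)) = 1/(1/(-10)) = 1/(-⅒) = -10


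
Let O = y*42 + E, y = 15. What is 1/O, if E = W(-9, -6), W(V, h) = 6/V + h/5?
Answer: 15/9422 ≈ 0.0015920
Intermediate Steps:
W(V, h) = 6/V + h/5 (W(V, h) = 6/V + h*(1/5) = 6/V + h/5)
E = -28/15 (E = 6/(-9) + (1/5)*(-6) = 6*(-1/9) - 6/5 = -2/3 - 6/5 = -28/15 ≈ -1.8667)
O = 9422/15 (O = 15*42 - 28/15 = 630 - 28/15 = 9422/15 ≈ 628.13)
1/O = 1/(9422/15) = 15/9422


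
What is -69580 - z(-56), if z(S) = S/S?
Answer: -69581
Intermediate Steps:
z(S) = 1
-69580 - z(-56) = -69580 - 1*1 = -69580 - 1 = -69581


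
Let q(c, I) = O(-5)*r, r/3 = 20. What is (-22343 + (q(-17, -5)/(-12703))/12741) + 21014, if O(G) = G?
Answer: -71699072789/53949641 ≈ -1329.0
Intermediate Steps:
r = 60 (r = 3*20 = 60)
q(c, I) = -300 (q(c, I) = -5*60 = -300)
(-22343 + (q(-17, -5)/(-12703))/12741) + 21014 = (-22343 - 300/(-12703)/12741) + 21014 = (-22343 - 300*(-1/12703)*(1/12741)) + 21014 = (-22343 + (300/12703)*(1/12741)) + 21014 = (-22343 + 100/53949641) + 21014 = -1205396828763/53949641 + 21014 = -71699072789/53949641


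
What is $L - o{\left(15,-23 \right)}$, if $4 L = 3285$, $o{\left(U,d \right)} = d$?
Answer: $\frac{3377}{4} \approx 844.25$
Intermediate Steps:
$L = \frac{3285}{4}$ ($L = \frac{1}{4} \cdot 3285 = \frac{3285}{4} \approx 821.25$)
$L - o{\left(15,-23 \right)} = \frac{3285}{4} - -23 = \frac{3285}{4} + 23 = \frac{3377}{4}$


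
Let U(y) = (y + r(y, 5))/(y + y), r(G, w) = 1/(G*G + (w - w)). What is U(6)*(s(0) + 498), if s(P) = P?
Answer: 18011/72 ≈ 250.15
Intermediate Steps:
r(G, w) = G⁻² (r(G, w) = 1/(G² + 0) = 1/(G²) = G⁻²)
U(y) = (y + y⁻²)/(2*y) (U(y) = (y + y⁻²)/(y + y) = (y + y⁻²)/((2*y)) = (y + y⁻²)*(1/(2*y)) = (y + y⁻²)/(2*y))
U(6)*(s(0) + 498) = ((½)*(1 + 6³)/6³)*(0 + 498) = ((½)*(1/216)*(1 + 216))*498 = ((½)*(1/216)*217)*498 = (217/432)*498 = 18011/72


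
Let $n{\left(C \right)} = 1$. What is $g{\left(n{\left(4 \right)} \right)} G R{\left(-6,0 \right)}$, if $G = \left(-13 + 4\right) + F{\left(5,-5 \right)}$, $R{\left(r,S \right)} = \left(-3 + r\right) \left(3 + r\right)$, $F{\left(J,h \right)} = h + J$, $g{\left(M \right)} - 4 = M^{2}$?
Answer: $-1215$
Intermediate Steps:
$g{\left(M \right)} = 4 + M^{2}$
$F{\left(J,h \right)} = J + h$
$G = -9$ ($G = \left(-13 + 4\right) + \left(5 - 5\right) = -9 + 0 = -9$)
$g{\left(n{\left(4 \right)} \right)} G R{\left(-6,0 \right)} = \left(4 + 1^{2}\right) \left(-9\right) \left(-9 + \left(-6\right)^{2}\right) = \left(4 + 1\right) \left(-9\right) \left(-9 + 36\right) = 5 \left(-9\right) 27 = \left(-45\right) 27 = -1215$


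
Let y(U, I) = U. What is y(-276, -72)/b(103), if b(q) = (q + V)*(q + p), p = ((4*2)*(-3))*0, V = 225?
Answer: -69/8446 ≈ -0.0081695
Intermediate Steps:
p = 0 (p = (8*(-3))*0 = -24*0 = 0)
b(q) = q*(225 + q) (b(q) = (q + 225)*(q + 0) = (225 + q)*q = q*(225 + q))
y(-276, -72)/b(103) = -276*1/(103*(225 + 103)) = -276/(103*328) = -276/33784 = -276*1/33784 = -69/8446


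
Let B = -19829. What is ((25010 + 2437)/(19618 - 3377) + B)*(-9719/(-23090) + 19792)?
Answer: -73581632539689329/187502345 ≈ -3.9243e+8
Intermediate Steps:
((25010 + 2437)/(19618 - 3377) + B)*(-9719/(-23090) + 19792) = ((25010 + 2437)/(19618 - 3377) - 19829)*(-9719/(-23090) + 19792) = (27447/16241 - 19829)*(-9719*(-1/23090) + 19792) = (27447*(1/16241) - 19829)*(9719/23090 + 19792) = (27447/16241 - 19829)*(457006999/23090) = -322015342/16241*457006999/23090 = -73581632539689329/187502345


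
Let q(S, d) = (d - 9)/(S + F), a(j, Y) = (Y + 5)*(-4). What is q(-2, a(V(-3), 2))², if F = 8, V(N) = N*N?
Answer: 1369/36 ≈ 38.028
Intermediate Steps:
V(N) = N²
a(j, Y) = -20 - 4*Y (a(j, Y) = (5 + Y)*(-4) = -20 - 4*Y)
q(S, d) = (-9 + d)/(8 + S) (q(S, d) = (d - 9)/(S + 8) = (-9 + d)/(8 + S))
q(-2, a(V(-3), 2))² = ((-9 + (-20 - 4*2))/(8 - 2))² = ((-9 + (-20 - 8))/6)² = ((-9 - 28)/6)² = ((⅙)*(-37))² = (-37/6)² = 1369/36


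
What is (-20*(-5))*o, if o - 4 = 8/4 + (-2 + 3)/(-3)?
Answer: 1700/3 ≈ 566.67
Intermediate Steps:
o = 17/3 (o = 4 + (8/4 + (-2 + 3)/(-3)) = 4 + (8*(¼) + 1*(-⅓)) = 4 + (2 - ⅓) = 4 + 5/3 = 17/3 ≈ 5.6667)
(-20*(-5))*o = -20*(-5)*(17/3) = 100*(17/3) = 1700/3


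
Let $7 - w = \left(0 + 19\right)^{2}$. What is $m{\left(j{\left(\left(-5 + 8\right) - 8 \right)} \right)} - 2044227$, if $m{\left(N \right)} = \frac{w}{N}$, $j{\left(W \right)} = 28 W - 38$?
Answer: $- \frac{181936026}{89} \approx -2.0442 \cdot 10^{6}$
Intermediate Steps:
$w = -354$ ($w = 7 - \left(0 + 19\right)^{2} = 7 - 19^{2} = 7 - 361 = -354$)
$j{\left(W \right)} = -38 + 28 W$
$m{\left(N \right)} = - \frac{354}{N}$
$m{\left(j{\left(\left(-5 + 8\right) - 8 \right)} \right)} - 2044227 = - \frac{354}{-38 + 28 \left(\left(-5 + 8\right) - 8\right)} - 2044227 = - \frac{354}{-38 + 28 \left(3 - 8\right)} - 2044227 = - \frac{354}{-38 + 28 \left(-5\right)} - 2044227 = - \frac{354}{-38 - 140} - 2044227 = - \frac{354}{-178} - 2044227 = \left(-354\right) \left(- \frac{1}{178}\right) - 2044227 = \frac{177}{89} - 2044227 = - \frac{181936026}{89}$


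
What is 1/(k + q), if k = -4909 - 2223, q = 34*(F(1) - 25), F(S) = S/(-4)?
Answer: -2/15981 ≈ -0.00012515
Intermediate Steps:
F(S) = -S/4 (F(S) = S*(-1/4) = -S/4)
q = -1717/2 (q = 34*(-1/4*1 - 25) = 34*(-1/4 - 25) = 34*(-101/4) = -1717/2 ≈ -858.50)
k = -7132
1/(k + q) = 1/(-7132 - 1717/2) = 1/(-15981/2) = -2/15981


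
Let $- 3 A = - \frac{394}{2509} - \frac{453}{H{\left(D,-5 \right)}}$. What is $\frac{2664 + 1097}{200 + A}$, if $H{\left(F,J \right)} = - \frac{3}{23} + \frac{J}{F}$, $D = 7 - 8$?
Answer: $\frac{3170613264}{194790199} \approx 16.277$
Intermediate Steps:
$D = -1$ ($D = 7 - 8 = -1$)
$H{\left(F,J \right)} = - \frac{3}{23} + \frac{J}{F}$ ($H{\left(F,J \right)} = \left(-3\right) \frac{1}{23} + \frac{J}{F} = - \frac{3}{23} + \frac{J}{F}$)
$A = \frac{26185399}{843024}$ ($A = - \frac{- \frac{394}{2509} - \frac{453}{- \frac{3}{23} - \frac{5}{-1}}}{3} = - \frac{\left(-394\right) \frac{1}{2509} - \frac{453}{- \frac{3}{23} - -5}}{3} = - \frac{- \frac{394}{2509} - \frac{453}{- \frac{3}{23} + 5}}{3} = - \frac{- \frac{394}{2509} - \frac{453}{\frac{112}{23}}}{3} = - \frac{- \frac{394}{2509} - \frac{10419}{112}}{3} = \left(- \frac{1}{3}\right) \left(- \frac{26185399}{281008}\right) = \frac{26185399}{843024} \approx 31.061$)
$\frac{2664 + 1097}{200 + A} = \frac{2664 + 1097}{200 + \frac{26185399}{843024}} = \frac{3761}{\frac{194790199}{843024}} = 3761 \cdot \frac{843024}{194790199} = \frac{3170613264}{194790199}$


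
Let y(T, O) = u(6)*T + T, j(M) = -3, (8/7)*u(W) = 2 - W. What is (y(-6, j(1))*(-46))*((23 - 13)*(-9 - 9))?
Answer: 124200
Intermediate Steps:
u(W) = 7/4 - 7*W/8 (u(W) = 7*(2 - W)/8 = 7/4 - 7*W/8)
y(T, O) = -5*T/2 (y(T, O) = (7/4 - 7/8*6)*T + T = (7/4 - 21/4)*T + T = -7*T/2 + T = -5*T/2)
(y(-6, j(1))*(-46))*((23 - 13)*(-9 - 9)) = (-5/2*(-6)*(-46))*((23 - 13)*(-9 - 9)) = (15*(-46))*(10*(-18)) = -690*(-180) = 124200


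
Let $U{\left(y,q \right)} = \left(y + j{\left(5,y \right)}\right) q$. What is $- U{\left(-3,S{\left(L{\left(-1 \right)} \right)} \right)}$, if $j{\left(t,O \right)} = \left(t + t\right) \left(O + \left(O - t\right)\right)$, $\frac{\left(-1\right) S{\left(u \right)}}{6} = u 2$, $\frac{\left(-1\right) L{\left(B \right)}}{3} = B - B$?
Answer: $0$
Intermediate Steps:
$L{\left(B \right)} = 0$ ($L{\left(B \right)} = - 3 \left(B - B\right) = \left(-3\right) 0 = 0$)
$S{\left(u \right)} = - 12 u$ ($S{\left(u \right)} = - 6 u 2 = - 6 \cdot 2 u = - 12 u$)
$j{\left(t,O \right)} = 2 t \left(- t + 2 O\right)$
$U{\left(y,q \right)} = q \left(-50 + 21 y\right)$ ($U{\left(y,q \right)} = \left(y + 2 \cdot 5 \left(\left(-1\right) 5 + 2 y\right)\right) q = \left(y + 2 \cdot 5 \left(-5 + 2 y\right)\right) q = \left(y + \left(-50 + 20 y\right)\right) q = \left(-50 + 21 y\right) q = q \left(-50 + 21 y\right)$)
$- U{\left(-3,S{\left(L{\left(-1 \right)} \right)} \right)} = - \left(-12\right) 0 \left(-50 + 21 \left(-3\right)\right) = - 0 \left(-50 - 63\right) = - 0 \left(-113\right) = \left(-1\right) 0 = 0$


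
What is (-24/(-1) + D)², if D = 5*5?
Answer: 2401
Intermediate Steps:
D = 25
(-24/(-1) + D)² = (-24/(-1) + 25)² = (-24*(-1) + 25)² = (24 + 25)² = 49² = 2401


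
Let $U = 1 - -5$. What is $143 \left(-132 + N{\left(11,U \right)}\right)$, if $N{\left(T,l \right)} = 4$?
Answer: $-18304$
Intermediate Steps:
$U = 6$ ($U = 1 + 5 = 6$)
$143 \left(-132 + N{\left(11,U \right)}\right) = 143 \left(-132 + 4\right) = 143 \left(-128\right) = -18304$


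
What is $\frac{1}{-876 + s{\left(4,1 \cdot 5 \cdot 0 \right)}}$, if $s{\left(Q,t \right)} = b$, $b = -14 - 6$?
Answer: $- \frac{1}{896} \approx -0.0011161$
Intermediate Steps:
$b = -20$
$s{\left(Q,t \right)} = -20$
$\frac{1}{-876 + s{\left(4,1 \cdot 5 \cdot 0 \right)}} = \frac{1}{-876 - 20} = \frac{1}{-896} = - \frac{1}{896}$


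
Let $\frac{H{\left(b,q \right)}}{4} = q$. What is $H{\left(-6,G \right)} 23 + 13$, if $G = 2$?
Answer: $197$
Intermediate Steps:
$H{\left(b,q \right)} = 4 q$
$H{\left(-6,G \right)} 23 + 13 = 4 \cdot 2 \cdot 23 + 13 = 8 \cdot 23 + 13 = 184 + 13 = 197$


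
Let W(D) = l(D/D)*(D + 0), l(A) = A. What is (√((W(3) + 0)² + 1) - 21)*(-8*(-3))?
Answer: -504 + 24*√10 ≈ -428.11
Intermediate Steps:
W(D) = D (W(D) = (D/D)*(D + 0) = 1*D = D)
(√((W(3) + 0)² + 1) - 21)*(-8*(-3)) = (√((3 + 0)² + 1) - 21)*(-8*(-3)) = (√(3² + 1) - 21)*24 = (√(9 + 1) - 21)*24 = (√10 - 21)*24 = (-21 + √10)*24 = -504 + 24*√10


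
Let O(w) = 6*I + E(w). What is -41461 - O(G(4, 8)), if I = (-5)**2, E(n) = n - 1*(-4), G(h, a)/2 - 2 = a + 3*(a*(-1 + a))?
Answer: -41971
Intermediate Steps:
G(h, a) = 4 + 2*a + 6*a*(-1 + a) (G(h, a) = 4 + 2*(a + 3*(a*(-1 + a))) = 4 + 2*(a + 3*a*(-1 + a)) = 4 + (2*a + 6*a*(-1 + a)) = 4 + 2*a + 6*a*(-1 + a))
E(n) = 4 + n (E(n) = n + 4 = 4 + n)
I = 25
O(w) = 154 + w (O(w) = 6*25 + (4 + w) = 150 + (4 + w) = 154 + w)
-41461 - O(G(4, 8)) = -41461 - (154 + (4 - 4*8 + 6*8**2)) = -41461 - (154 + (4 - 32 + 6*64)) = -41461 - (154 + (4 - 32 + 384)) = -41461 - (154 + 356) = -41461 - 1*510 = -41461 - 510 = -41971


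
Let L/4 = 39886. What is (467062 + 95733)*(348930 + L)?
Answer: 286166624830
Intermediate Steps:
L = 159544 (L = 4*39886 = 159544)
(467062 + 95733)*(348930 + L) = (467062 + 95733)*(348930 + 159544) = 562795*508474 = 286166624830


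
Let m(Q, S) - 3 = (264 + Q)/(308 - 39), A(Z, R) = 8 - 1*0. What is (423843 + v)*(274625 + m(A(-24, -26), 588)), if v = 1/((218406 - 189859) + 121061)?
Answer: 1171112277522199545/10061138 ≈ 1.1640e+11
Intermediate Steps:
A(Z, R) = 8 (A(Z, R) = 8 + 0 = 8)
v = 1/149608 (v = 1/(28547 + 121061) = 1/149608 ≈ 6.6841e-6)
m(Q, S) = 1071/269 + Q/269 (m(Q, S) = 3 + (264 + Q)/(308 - 39) = 3 + (264 + Q)/269 = 3 + (264 + Q)*(1/269) = 3 + (264/269 + Q/269) = 1071/269 + Q/269)
(423843 + v)*(274625 + m(A(-24, -26), 588)) = (423843 + 1/149608)*(274625 + (1071/269 + (1/269)*8)) = 63410303545*(274625 + (1071/269 + 8/269))/149608 = 63410303545*(274625 + 1079/269)/149608 = (63410303545/149608)*(73875204/269) = 1171112277522199545/10061138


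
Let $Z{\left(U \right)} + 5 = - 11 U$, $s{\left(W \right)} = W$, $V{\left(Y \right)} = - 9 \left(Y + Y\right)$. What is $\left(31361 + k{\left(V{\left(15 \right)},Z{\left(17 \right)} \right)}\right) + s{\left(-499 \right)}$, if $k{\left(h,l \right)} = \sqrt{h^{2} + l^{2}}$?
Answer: $30862 + 6 \sqrt{3049} \approx 31193.0$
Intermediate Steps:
$V{\left(Y \right)} = - 18 Y$ ($V{\left(Y \right)} = - 9 \cdot 2 Y = - 18 Y$)
$Z{\left(U \right)} = -5 - 11 U$
$\left(31361 + k{\left(V{\left(15 \right)},Z{\left(17 \right)} \right)}\right) + s{\left(-499 \right)} = \left(31361 + \sqrt{\left(\left(-18\right) 15\right)^{2} + \left(-5 - 187\right)^{2}}\right) - 499 = \left(31361 + \sqrt{\left(-270\right)^{2} + \left(-5 - 187\right)^{2}}\right) - 499 = \left(31361 + \sqrt{72900 + \left(-192\right)^{2}}\right) - 499 = \left(31361 + \sqrt{72900 + 36864}\right) - 499 = \left(31361 + \sqrt{109764}\right) - 499 = \left(31361 + 6 \sqrt{3049}\right) - 499 = 30862 + 6 \sqrt{3049}$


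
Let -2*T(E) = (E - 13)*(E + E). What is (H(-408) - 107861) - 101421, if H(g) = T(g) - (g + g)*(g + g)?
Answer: -1046906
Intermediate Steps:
T(E) = -E*(-13 + E) (T(E) = -(E - 13)*(E + E)/2 = -(-13 + E)*2*E/2 = -E*(-13 + E))
H(g) = -4*g² + g*(13 - g) (H(g) = g*(13 - g) - (g + g)*(g + g) = g*(13 - g) - 2*g*2*g = g*(13 - g) - 4*g² = -4*g² + g*(13 - g))
(H(-408) - 107861) - 101421 = (-408*(13 - 5*(-408)) - 107861) - 101421 = (-408*(13 + 2040) - 107861) - 101421 = (-408*2053 - 107861) - 101421 = (-837624 - 107861) - 101421 = -945485 - 101421 = -1046906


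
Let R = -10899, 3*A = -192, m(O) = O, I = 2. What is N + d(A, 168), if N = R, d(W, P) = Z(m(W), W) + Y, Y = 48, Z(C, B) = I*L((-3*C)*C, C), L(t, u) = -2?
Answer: -10855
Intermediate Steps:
Z(C, B) = -4 (Z(C, B) = 2*(-2) = -4)
A = -64 (A = (1/3)*(-192) = -64)
d(W, P) = 44 (d(W, P) = -4 + 48 = 44)
N = -10899
N + d(A, 168) = -10899 + 44 = -10855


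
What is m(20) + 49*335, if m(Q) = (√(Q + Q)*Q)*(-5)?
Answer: 16415 - 200*√10 ≈ 15783.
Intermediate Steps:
m(Q) = -5*√2*Q^(3/2) (m(Q) = (√(2*Q)*Q)*(-5) = ((√2*√Q)*Q)*(-5) = (√2*Q^(3/2))*(-5) = -5*√2*Q^(3/2))
m(20) + 49*335 = -5*√2*20^(3/2) + 49*335 = -5*√2*40*√5 + 16415 = -200*√10 + 16415 = 16415 - 200*√10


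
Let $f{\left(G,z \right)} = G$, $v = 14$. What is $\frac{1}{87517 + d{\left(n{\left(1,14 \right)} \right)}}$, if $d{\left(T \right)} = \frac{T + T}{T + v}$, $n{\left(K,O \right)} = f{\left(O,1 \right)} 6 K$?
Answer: $\frac{7}{612631} \approx 1.1426 \cdot 10^{-5}$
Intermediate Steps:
$n{\left(K,O \right)} = 6 K O$ ($n{\left(K,O \right)} = O 6 K = 6 O K = 6 K O$)
$d{\left(T \right)} = \frac{2 T}{14 + T}$ ($d{\left(T \right)} = \frac{T + T}{T + 14} = \frac{2 T}{14 + T}$)
$\frac{1}{87517 + d{\left(n{\left(1,14 \right)} \right)}} = \frac{1}{87517 + \frac{2 \cdot 6 \cdot 1 \cdot 14}{14 + 6 \cdot 1 \cdot 14}} = \frac{1}{87517 + 2 \cdot 84 \frac{1}{14 + 84}} = \frac{1}{87517 + 2 \cdot 84 \cdot \frac{1}{98}} = \frac{1}{87517 + \frac{12}{7}} = \frac{1}{\frac{612631}{7}} = \frac{7}{612631}$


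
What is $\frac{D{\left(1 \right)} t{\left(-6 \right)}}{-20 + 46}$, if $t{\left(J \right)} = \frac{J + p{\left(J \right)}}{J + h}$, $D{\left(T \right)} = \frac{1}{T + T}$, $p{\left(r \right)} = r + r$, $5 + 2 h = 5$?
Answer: $\frac{3}{52} \approx 0.057692$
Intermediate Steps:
$h = 0$ ($h = - \frac{5}{2} + \frac{1}{2} \cdot 5 = - \frac{5}{2} + \frac{5}{2} = 0$)
$p{\left(r \right)} = 2 r$
$D{\left(T \right)} = \frac{1}{2 T}$
$t{\left(J \right)} = 3$ ($t{\left(J \right)} = \frac{J + 2 J}{J + 0} = \frac{3 J}{J} = 3$)
$\frac{D{\left(1 \right)} t{\left(-6 \right)}}{-20 + 46} = \frac{\frac{1}{2 \cdot 1} \cdot 3}{-20 + 46} = \frac{\frac{1}{2} \cdot 1 \cdot 3}{26} = \frac{1}{2} \cdot 3 \cdot \frac{1}{26} = \frac{3}{2} \cdot \frac{1}{26} = \frac{3}{52}$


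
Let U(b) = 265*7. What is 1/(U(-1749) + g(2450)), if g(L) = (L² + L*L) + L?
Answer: 1/12009305 ≈ 8.3269e-8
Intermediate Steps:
U(b) = 1855
g(L) = L + 2*L² (g(L) = (L² + L²) + L = 2*L² + L = L + 2*L²)
1/(U(-1749) + g(2450)) = 1/(1855 + 2450*(1 + 2*2450)) = 1/(1855 + 2450*(1 + 4900)) = 1/(1855 + 2450*4901) = 1/(1855 + 12007450) = 1/12009305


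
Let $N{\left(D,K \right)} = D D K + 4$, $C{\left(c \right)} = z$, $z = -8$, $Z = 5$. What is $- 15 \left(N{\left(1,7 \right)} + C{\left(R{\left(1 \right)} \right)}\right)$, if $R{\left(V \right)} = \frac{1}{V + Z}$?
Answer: $-45$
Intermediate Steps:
$R{\left(V \right)} = \frac{1}{5 + V}$ ($R{\left(V \right)} = \frac{1}{V + 5} = \frac{1}{5 + V}$)
$C{\left(c \right)} = -8$
$N{\left(D,K \right)} = 4 + K D^{2}$ ($N{\left(D,K \right)} = D^{2} K + 4 = K D^{2} + 4 = 4 + K D^{2}$)
$- 15 \left(N{\left(1,7 \right)} + C{\left(R{\left(1 \right)} \right)}\right) = - 15 \left(\left(4 + 7 \cdot 1^{2}\right) - 8\right) = - 15 \left(\left(4 + 7 \cdot 1\right) - 8\right) = - 15 \left(\left(4 + 7\right) - 8\right) = - 15 \left(11 - 8\right) = \left(-15\right) 3 = -45$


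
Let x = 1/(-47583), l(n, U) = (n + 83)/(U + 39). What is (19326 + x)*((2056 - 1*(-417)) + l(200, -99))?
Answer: 136188380574529/2854980 ≈ 4.7702e+7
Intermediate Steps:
l(n, U) = (83 + n)/(39 + U)
x = -1/47583 ≈ -2.1016e-5
(19326 + x)*((2056 - 1*(-417)) + l(200, -99)) = (19326 - 1/47583)*((2056 - 1*(-417)) + (83 + 200)/(39 - 99)) = 919589057*((2056 + 417) + 283/(-60))/47583 = 919589057*(2473 - 1/60*283)/47583 = 919589057*(2473 - 283/60)/47583 = (919589057/47583)*(148097/60) = 136188380574529/2854980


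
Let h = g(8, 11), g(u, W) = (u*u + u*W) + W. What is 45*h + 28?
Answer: 7363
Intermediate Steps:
g(u, W) = W + u**2 + W*u (g(u, W) = (u**2 + W*u) + W = W + u**2 + W*u)
h = 163 (h = 11 + 8**2 + 11*8 = 11 + 64 + 88 = 163)
45*h + 28 = 45*163 + 28 = 7335 + 28 = 7363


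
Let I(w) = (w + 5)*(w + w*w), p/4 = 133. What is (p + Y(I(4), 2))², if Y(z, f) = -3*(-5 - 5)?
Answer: 315844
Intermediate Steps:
p = 532 (p = 4*133 = 532)
I(w) = (5 + w)*(w + w²)
Y(z, f) = 30 (Y(z, f) = -3*(-10) = 30)
(p + Y(I(4), 2))² = (532 + 30)² = 562² = 315844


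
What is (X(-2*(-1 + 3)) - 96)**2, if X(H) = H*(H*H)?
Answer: 25600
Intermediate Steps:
X(H) = H**3 (X(H) = H*H**2 = H**3)
(X(-2*(-1 + 3)) - 96)**2 = ((-2*(-1 + 3))**3 - 96)**2 = ((-2*2)**3 - 96)**2 = ((-4)**3 - 96)**2 = (-64 - 96)**2 = (-160)**2 = 25600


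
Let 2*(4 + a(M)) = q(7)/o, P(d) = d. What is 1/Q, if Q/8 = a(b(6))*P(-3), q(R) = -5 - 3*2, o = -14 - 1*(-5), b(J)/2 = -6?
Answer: 3/244 ≈ 0.012295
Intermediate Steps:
b(J) = -12 (b(J) = 2*(-6) = -12)
o = -9 (o = -14 + 5 = -9)
q(R) = -11 (q(R) = -5 - 6 = -11)
a(M) = -61/18 (a(M) = -4 + (-11/(-9))/2 = -4 + (-11*(-⅑))/2 = -4 + (½)*(11/9) = -4 + 11/18 = -61/18)
Q = 244/3 (Q = 8*(-61/18*(-3)) = 8*(61/6) = 244/3 ≈ 81.333)
1/Q = 1/(244/3) = 3/244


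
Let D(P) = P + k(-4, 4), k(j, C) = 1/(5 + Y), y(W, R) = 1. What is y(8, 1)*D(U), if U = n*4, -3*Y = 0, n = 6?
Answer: 121/5 ≈ 24.200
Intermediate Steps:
Y = 0 (Y = -1/3*0 = 0)
k(j, C) = 1/5 (k(j, C) = 1/(5 + 0) = 1/5)
U = 24 (U = 6*4 = 24)
D(P) = 1/5 + P (D(P) = P + 1/5 = 1/5 + P)
y(8, 1)*D(U) = 1*(1/5 + 24) = 1*(121/5) = 121/5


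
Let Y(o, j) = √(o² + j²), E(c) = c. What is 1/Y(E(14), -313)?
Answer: √98165/98165 ≈ 0.0031917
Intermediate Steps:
Y(o, j) = √(j² + o²)
1/Y(E(14), -313) = 1/(√((-313)² + 14²)) = 1/(√(97969 + 196)) = 1/(√98165) = √98165/98165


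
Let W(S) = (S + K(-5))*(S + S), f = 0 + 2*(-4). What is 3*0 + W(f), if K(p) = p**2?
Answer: -272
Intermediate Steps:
f = -8 (f = 0 - 8 = -8)
W(S) = 2*S*(25 + S) (W(S) = (S + (-5)**2)*(S + S) = (S + 25)*(2*S) = (25 + S)*(2*S) = 2*S*(25 + S))
3*0 + W(f) = 3*0 + 2*(-8)*(25 - 8) = 0 + 2*(-8)*17 = 0 - 272 = -272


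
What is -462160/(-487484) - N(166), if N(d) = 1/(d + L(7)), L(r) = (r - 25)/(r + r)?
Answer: 132364523/140517263 ≈ 0.94198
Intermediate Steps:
L(r) = (-25 + r)/(2*r) (L(r) = (-25 + r)/((2*r)) = (-25 + r)*(1/(2*r)) = (-25 + r)/(2*r))
N(d) = 1/(-9/7 + d) (N(d) = 1/(d + (1/2)*(-25 + 7)/7) = 1/(d + (1/2)*(1/7)*(-18)) = 1/(d - 9/7) = 1/(-9/7 + d))
-462160/(-487484) - N(166) = -462160/(-487484) - 7/(-9 + 7*166) = -462160*(-1/487484) - 7/(-9 + 1162) = 115540/121871 - 7/1153 = 132364523/140517263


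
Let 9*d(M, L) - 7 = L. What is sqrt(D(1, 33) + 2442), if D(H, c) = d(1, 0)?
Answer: sqrt(21985)/3 ≈ 49.424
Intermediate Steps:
d(M, L) = 7/9 + L/9
D(H, c) = 7/9 (D(H, c) = 7/9 + (1/9)*0 = 7/9 + 0 = 7/9)
sqrt(D(1, 33) + 2442) = sqrt(7/9 + 2442) = sqrt(21985/9) = sqrt(21985)/3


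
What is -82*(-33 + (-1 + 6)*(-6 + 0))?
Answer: 5166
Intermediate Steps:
-82*(-33 + (-1 + 6)*(-6 + 0)) = -82*(-33 + 5*(-6)) = -82*(-33 - 30) = -82*(-63) = 5166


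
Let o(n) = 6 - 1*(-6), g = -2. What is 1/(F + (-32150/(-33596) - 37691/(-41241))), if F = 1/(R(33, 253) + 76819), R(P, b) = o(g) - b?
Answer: 4420888258317/8271008159606 ≈ 0.53450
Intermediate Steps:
o(n) = 12 (o(n) = 6 + 6 = 12)
R(P, b) = 12 - b
F = 1/76578 (F = 1/((12 - 1*253) + 76819) = 1/((12 - 253) + 76819) = 1/(-241 + 76819) = 1/76578 ≈ 1.3059e-5)
1/(F + (-32150/(-33596) - 37691/(-41241))) = 1/(1/76578 + (-32150/(-33596) - 37691/(-41241))) = 1/(1/76578 + (-32150*(-1/33596) - 37691*(-1/41241))) = 1/(1/76578 + (16075/16798 + 37691/41241)) = 1/(1/76578 + 1296082493/692766318) = 1/(8271008159606/4420888258317) = 4420888258317/8271008159606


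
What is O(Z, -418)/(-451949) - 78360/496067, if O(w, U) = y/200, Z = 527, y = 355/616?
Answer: -7211725832317/45654658678720 ≈ -0.15796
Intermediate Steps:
y = 355/616 (y = 355*(1/616) = 355/616 ≈ 0.57630)
O(w, U) = 71/24640 (O(w, U) = (355/616)/200 = (355/616)*(1/200) = 71/24640)
O(Z, -418)/(-451949) - 78360/496067 = (71/24640)/(-451949) - 78360/496067 = (71/24640)*(-1/451949) - 78360*1/496067 = -71/11136023360 - 78360/496067 = -7211725832317/45654658678720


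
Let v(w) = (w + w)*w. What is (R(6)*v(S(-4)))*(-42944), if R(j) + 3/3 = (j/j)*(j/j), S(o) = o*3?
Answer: 0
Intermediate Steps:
S(o) = 3*o
v(w) = 2*w² (v(w) = (2*w)*w = 2*w²)
R(j) = 0 (R(j) = -1 + (j/j)*(j/j) = -1 + 1*1 = -1 + 1 = 0)
(R(6)*v(S(-4)))*(-42944) = (0*(2*(3*(-4))²))*(-42944) = (0*(2*(-12)²))*(-42944) = (0*(2*144))*(-42944) = (0*288)*(-42944) = 0*(-42944) = 0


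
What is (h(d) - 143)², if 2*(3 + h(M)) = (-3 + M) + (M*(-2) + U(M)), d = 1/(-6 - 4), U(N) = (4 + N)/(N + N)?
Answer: 617796/25 ≈ 24712.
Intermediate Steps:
U(N) = (4 + N)/(2*N) (U(N) = (4 + N)/((2*N)) = (4 + N)*(1/(2*N)) = (4 + N)/(2*N))
d = -⅒ (d = 1/(-10) = -⅒ ≈ -0.10000)
h(M) = -9/2 - M/2 + (4 + M)/(4*M) (h(M) = -3 + ((-3 + M) + (M*(-2) + (4 + M)/(2*M)))/2 = -3 + ((-3 + M) + (-2*M + (4 + M)/(2*M)))/2 = -3 + (-3 - M + (4 + M)/(2*M))/2 = -3 + (-3/2 - M/2 + (4 + M)/(4*M)) = -9/2 - M/2 + (4 + M)/(4*M))
(h(d) - 143)² = ((-17/4 + 1/(-⅒) - ½*(-⅒)) - 143)² = ((-17/4 - 10 + 1/20) - 143)² = (-71/5 - 143)² = (-786/5)² = 617796/25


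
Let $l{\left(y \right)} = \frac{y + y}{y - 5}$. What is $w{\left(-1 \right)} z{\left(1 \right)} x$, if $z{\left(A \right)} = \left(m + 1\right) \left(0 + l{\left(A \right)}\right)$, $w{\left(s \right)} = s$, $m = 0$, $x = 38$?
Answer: $19$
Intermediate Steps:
$l{\left(y \right)} = \frac{2 y}{-5 + y}$
$z{\left(A \right)} = \frac{2 A}{-5 + A}$ ($z{\left(A \right)} = \left(0 + 1\right) \left(0 + \frac{2 A}{-5 + A}\right) = 1 \frac{2 A}{-5 + A} = \frac{2 A}{-5 + A}$)
$w{\left(-1 \right)} z{\left(1 \right)} x = - \frac{2 \cdot 1}{-5 + 1} \cdot 38 = - \frac{2 \cdot 1}{-4} \cdot 38 = - \frac{2 \cdot 1 \left(-1\right)}{4} \cdot 38 = \left(-1\right) \left(- \frac{1}{2}\right) 38 = \frac{1}{2} \cdot 38 = 19$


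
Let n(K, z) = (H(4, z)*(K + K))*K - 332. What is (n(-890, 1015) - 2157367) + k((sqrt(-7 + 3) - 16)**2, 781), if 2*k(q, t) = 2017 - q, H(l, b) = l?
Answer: 8359967/2 + 32*I ≈ 4.18e+6 + 32.0*I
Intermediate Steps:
k(q, t) = 2017/2 - q/2 (k(q, t) = (2017 - q)/2 = 2017/2 - q/2)
n(K, z) = -332 + 8*K**2 (n(K, z) = (4*(K + K))*K - 332 = (4*(2*K))*K - 332 = (8*K)*K - 332 = 8*K**2 - 332 = -332 + 8*K**2)
(n(-890, 1015) - 2157367) + k((sqrt(-7 + 3) - 16)**2, 781) = ((-332 + 8*(-890)**2) - 2157367) + (2017/2 - (sqrt(-7 + 3) - 16)**2/2) = ((-332 + 8*792100) - 2157367) + (2017/2 - (sqrt(-4) - 16)**2/2) = ((-332 + 6336800) - 2157367) + (2017/2 - (2*I - 16)**2/2) = (6336468 - 2157367) + (2017/2 - (-16 + 2*I)**2/2) = 4179101 + (2017/2 - (-16 + 2*I)**2/2) = 8360219/2 - (-16 + 2*I)**2/2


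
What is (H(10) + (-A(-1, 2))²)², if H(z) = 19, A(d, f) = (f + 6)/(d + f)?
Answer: 6889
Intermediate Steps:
A(d, f) = (6 + f)/(d + f)
(H(10) + (-A(-1, 2))²)² = (19 + (-(6 + 2)/(-1 + 2))²)² = (19 + (-8/1)²)² = (19 + (-8)²)² = (19 + 64)² = 83² = 6889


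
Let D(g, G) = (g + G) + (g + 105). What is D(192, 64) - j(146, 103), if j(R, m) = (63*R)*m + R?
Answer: -946987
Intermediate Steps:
j(R, m) = R + 63*R*m (j(R, m) = 63*R*m + R = R + 63*R*m)
D(g, G) = 105 + G + 2*g (D(g, G) = (G + g) + (105 + g) = 105 + G + 2*g)
D(192, 64) - j(146, 103) = (105 + 64 + 2*192) - 146*(1 + 63*103) = (105 + 64 + 384) - 146*(1 + 6489) = 553 - 146*6490 = 553 - 1*947540 = 553 - 947540 = -946987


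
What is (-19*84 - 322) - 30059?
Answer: -31977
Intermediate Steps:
(-19*84 - 322) - 30059 = (-1596 - 322) - 30059 = -1918 - 30059 = -31977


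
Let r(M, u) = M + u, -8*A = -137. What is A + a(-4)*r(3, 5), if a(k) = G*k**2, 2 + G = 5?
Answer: 3209/8 ≈ 401.13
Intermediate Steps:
G = 3 (G = -2 + 5 = 3)
A = 137/8 (A = -1/8*(-137) = 137/8 ≈ 17.125)
a(k) = 3*k**2
A + a(-4)*r(3, 5) = 137/8 + (3*(-4)**2)*(3 + 5) = 137/8 + (3*16)*8 = 137/8 + 48*8 = 137/8 + 384 = 3209/8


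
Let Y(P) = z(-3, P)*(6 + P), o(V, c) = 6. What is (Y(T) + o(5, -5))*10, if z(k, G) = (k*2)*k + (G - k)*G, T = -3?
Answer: 600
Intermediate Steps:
z(k, G) = 2*k² + G*(G - k) (z(k, G) = (2*k)*k + G*(G - k) = 2*k² + G*(G - k))
Y(P) = (6 + P)*(18 + P² + 3*P) (Y(P) = (P² + 2*(-3)² - 1*P*(-3))*(6 + P) = (P² + 2*9 + 3*P)*(6 + P) = (P² + 18 + 3*P)*(6 + P) = (18 + P² + 3*P)*(6 + P) = (6 + P)*(18 + P² + 3*P))
(Y(T) + o(5, -5))*10 = ((6 - 3)*(18 + (-3)² + 3*(-3)) + 6)*10 = (3*(18 + 9 - 9) + 6)*10 = (3*18 + 6)*10 = (54 + 6)*10 = 60*10 = 600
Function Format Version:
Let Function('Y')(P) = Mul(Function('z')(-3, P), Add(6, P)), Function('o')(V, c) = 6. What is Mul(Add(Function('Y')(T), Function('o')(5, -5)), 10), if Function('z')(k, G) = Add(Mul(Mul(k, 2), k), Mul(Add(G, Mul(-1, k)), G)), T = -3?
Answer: 600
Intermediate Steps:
Function('z')(k, G) = Add(Mul(2, Pow(k, 2)), Mul(G, Add(G, Mul(-1, k)))) (Function('z')(k, G) = Add(Mul(Mul(2, k), k), Mul(G, Add(G, Mul(-1, k)))) = Add(Mul(2, Pow(k, 2)), Mul(G, Add(G, Mul(-1, k)))))
Function('Y')(P) = Mul(Add(6, P), Add(18, Pow(P, 2), Mul(3, P))) (Function('Y')(P) = Mul(Add(Pow(P, 2), Mul(2, Pow(-3, 2)), Mul(-1, P, -3)), Add(6, P)) = Mul(Add(Pow(P, 2), Mul(2, 9), Mul(3, P)), Add(6, P)) = Mul(Add(Pow(P, 2), 18, Mul(3, P)), Add(6, P)) = Mul(Add(18, Pow(P, 2), Mul(3, P)), Add(6, P)) = Mul(Add(6, P), Add(18, Pow(P, 2), Mul(3, P))))
Mul(Add(Function('Y')(T), Function('o')(5, -5)), 10) = Mul(Add(Mul(Add(6, -3), Add(18, Pow(-3, 2), Mul(3, -3))), 6), 10) = Mul(Add(Mul(3, Add(18, 9, -9)), 6), 10) = Mul(Add(Mul(3, 18), 6), 10) = Mul(Add(54, 6), 10) = Mul(60, 10) = 600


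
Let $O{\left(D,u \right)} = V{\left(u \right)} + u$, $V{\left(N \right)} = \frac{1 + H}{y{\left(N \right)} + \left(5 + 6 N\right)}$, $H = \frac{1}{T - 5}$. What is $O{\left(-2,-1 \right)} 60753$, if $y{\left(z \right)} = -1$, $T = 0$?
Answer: $- \frac{425271}{5} \approx -85054.0$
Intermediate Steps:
$H = - \frac{1}{5}$ ($H = \frac{1}{0 - 5} = \frac{1}{-5} = - \frac{1}{5} \approx -0.2$)
$V{\left(N \right)} = \frac{4}{5 \left(4 + 6 N\right)}$ ($V{\left(N \right)} = \frac{1 - \frac{1}{5}}{-1 + \left(5 + 6 N\right)} = \frac{4}{5 \left(4 + 6 N\right)}$)
$O{\left(D,u \right)} = u + \frac{2}{5 \left(2 + 3 u\right)}$ ($O{\left(D,u \right)} = \frac{2}{5 \left(2 + 3 u\right)} + u = u + \frac{2}{5 \left(2 + 3 u\right)}$)
$O{\left(-2,-1 \right)} 60753 = \frac{2 + 5 \left(-1\right) \left(2 + 3 \left(-1\right)\right)}{5 \left(2 + 3 \left(-1\right)\right)} 60753 = \frac{2 + 5 \left(-1\right) \left(2 - 3\right)}{5 \left(2 - 3\right)} 60753 = \frac{2 + 5 \left(-1\right) \left(-1\right)}{5 \left(-1\right)} 60753 = \frac{1}{5} \left(-1\right) \left(2 + 5\right) 60753 = \frac{1}{5} \left(-1\right) 7 \cdot 60753 = \left(- \frac{7}{5}\right) 60753 = - \frac{425271}{5}$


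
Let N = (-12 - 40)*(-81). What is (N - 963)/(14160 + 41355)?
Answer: 1083/18505 ≈ 0.058525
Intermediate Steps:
N = 4212 (N = -52*(-81) = 4212)
(N - 963)/(14160 + 41355) = (4212 - 963)/(14160 + 41355) = 3249/55515 = 3249*(1/55515) = 1083/18505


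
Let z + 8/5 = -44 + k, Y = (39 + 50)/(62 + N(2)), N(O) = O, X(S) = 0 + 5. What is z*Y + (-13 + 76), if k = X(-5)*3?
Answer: 6543/320 ≈ 20.447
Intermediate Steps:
X(S) = 5
Y = 89/64 (Y = (39 + 50)/(62 + 2) = 89/64 ≈ 1.3906)
k = 15 (k = 5*3 = 15)
z = -153/5 (z = -8/5 + (-44 + 15) = -8/5 - 29 = -153/5 ≈ -30.600)
z*Y + (-13 + 76) = -153/5*89/64 + (-13 + 76) = -13617/320 + 63 = 6543/320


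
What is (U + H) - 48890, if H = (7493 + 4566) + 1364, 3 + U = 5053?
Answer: -30417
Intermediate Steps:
U = 5050 (U = -3 + 5053 = 5050)
H = 13423 (H = 12059 + 1364 = 13423)
(U + H) - 48890 = (5050 + 13423) - 48890 = 18473 - 48890 = -30417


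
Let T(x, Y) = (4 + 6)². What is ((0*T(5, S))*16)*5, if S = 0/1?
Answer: 0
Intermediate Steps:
S = 0 (S = 0*1 = 0)
T(x, Y) = 100 (T(x, Y) = 10² = 100)
((0*T(5, S))*16)*5 = ((0*100)*16)*5 = (0*16)*5 = 0*5 = 0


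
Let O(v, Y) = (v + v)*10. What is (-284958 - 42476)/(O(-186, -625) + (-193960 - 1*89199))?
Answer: 327434/286879 ≈ 1.1414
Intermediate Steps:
O(v, Y) = 20*v (O(v, Y) = (2*v)*10 = 20*v)
(-284958 - 42476)/(O(-186, -625) + (-193960 - 1*89199)) = (-284958 - 42476)/(20*(-186) + (-193960 - 1*89199)) = -327434/(-3720 + (-193960 - 89199)) = -327434/(-3720 - 283159) = -327434/(-286879) = -327434*(-1/286879) = 327434/286879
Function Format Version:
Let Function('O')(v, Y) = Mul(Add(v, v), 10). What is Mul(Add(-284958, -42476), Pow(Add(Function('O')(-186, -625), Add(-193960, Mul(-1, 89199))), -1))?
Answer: Rational(327434, 286879) ≈ 1.1414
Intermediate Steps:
Function('O')(v, Y) = Mul(20, v) (Function('O')(v, Y) = Mul(Mul(2, v), 10) = Mul(20, v))
Mul(Add(-284958, -42476), Pow(Add(Function('O')(-186, -625), Add(-193960, Mul(-1, 89199))), -1)) = Mul(Add(-284958, -42476), Pow(Add(Mul(20, -186), Add(-193960, Mul(-1, 89199))), -1)) = Mul(-327434, Pow(Add(-3720, Add(-193960, -89199)), -1)) = Mul(-327434, Pow(Add(-3720, -283159), -1)) = Mul(-327434, Pow(-286879, -1)) = Mul(-327434, Rational(-1, 286879)) = Rational(327434, 286879)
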